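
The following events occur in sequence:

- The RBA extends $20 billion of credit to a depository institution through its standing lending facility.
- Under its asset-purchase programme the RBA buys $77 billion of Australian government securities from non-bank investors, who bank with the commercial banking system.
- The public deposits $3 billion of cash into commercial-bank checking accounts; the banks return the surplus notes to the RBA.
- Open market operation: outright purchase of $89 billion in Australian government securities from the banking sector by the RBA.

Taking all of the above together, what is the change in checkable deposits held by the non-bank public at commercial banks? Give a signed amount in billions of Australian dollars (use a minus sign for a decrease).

+$80 billion

RBA balance sheet:
  Assets:      Securities +$166B, Loans to banks +$20B
  Liabilities: Bank reserves +$189B, Currency in circulation −$3B
Commercial banking system:
  Assets:      Reserves at CB +$189B, Securities −$89B
  Liabilities: Checkable deposits +$80B, Borrowings from CB +$20B
So the change in checkable deposits held by the non-bank public at commercial banks is +$80 billion.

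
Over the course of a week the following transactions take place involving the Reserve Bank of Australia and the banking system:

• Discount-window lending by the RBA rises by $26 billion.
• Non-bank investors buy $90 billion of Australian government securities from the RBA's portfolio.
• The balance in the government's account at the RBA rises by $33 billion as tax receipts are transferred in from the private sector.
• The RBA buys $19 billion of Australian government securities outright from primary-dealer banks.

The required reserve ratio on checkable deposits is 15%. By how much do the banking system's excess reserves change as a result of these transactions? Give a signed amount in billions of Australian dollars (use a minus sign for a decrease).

-$59.55 billion

Discount-window loan $26 billion: reserves +$26B, deposits 0.
Asset sale (to non-banks) $90 billion: reserves −$90B, deposits −$90B.
Government account inflow $33 billion: reserves −$33B, deposits −$33B.
OMO purchase (from banks) $19 billion: reserves +$19B, deposits 0.
Totals: Δreserves = −$78B, Δdeposits = −$123B.
Δrequired reserves = 15% × −$123B = −$18.45B.
Δexcess reserves = Δreserves − Δrequired = −$78B − (−$18.45B) = -$59.55 billion.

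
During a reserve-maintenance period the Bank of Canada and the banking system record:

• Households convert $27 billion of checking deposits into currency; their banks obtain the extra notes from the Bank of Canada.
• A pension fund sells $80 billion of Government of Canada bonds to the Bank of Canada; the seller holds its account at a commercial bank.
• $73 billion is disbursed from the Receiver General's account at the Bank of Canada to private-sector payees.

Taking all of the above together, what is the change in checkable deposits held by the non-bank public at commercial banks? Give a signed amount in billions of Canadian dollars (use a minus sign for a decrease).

Currency withdrawal $27 billion: non-bank counterparties' bank balances fall → −$27B.
Asset purchase (from non-banks) $80 billion: non-bank counterparties' bank balances rise → +$80B.
Government spending $73 billion: non-bank counterparties' bank balances rise → +$73B.
Net: −27 + 80 + 73 = +$126 billion.

+$126 billion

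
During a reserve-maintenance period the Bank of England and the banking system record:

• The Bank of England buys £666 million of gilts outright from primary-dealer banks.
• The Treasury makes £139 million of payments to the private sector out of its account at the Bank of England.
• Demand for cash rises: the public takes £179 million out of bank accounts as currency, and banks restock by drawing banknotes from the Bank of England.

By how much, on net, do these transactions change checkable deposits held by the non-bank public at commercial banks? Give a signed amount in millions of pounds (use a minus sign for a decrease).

OMO purchase (from banks) £666 million: the counterparty is a bank, so public deposits are unchanged → 0.
Government spending £139 million: non-bank counterparties' bank balances rise → +£139M.
Currency withdrawal £179 million: non-bank counterparties' bank balances fall → −£179M.
Net: 0 + 139 − 179 = -£40 million.

-£40 million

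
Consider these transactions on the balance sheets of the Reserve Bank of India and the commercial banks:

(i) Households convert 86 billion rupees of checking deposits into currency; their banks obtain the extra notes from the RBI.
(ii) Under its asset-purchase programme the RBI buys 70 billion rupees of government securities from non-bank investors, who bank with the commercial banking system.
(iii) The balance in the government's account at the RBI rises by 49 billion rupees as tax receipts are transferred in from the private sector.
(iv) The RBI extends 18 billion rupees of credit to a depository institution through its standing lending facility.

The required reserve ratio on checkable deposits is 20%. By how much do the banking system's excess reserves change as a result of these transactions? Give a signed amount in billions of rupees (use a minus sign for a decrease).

Currency withdrawal 86 billion rupees: reserves −86B, deposits −86B.
Asset purchase (from non-banks) 70 billion rupees: reserves +70B, deposits +70B.
Government account inflow 49 billion rupees: reserves −49B, deposits −49B.
Discount-window loan 18 billion rupees: reserves +18B, deposits 0.
Totals: Δreserves = −47B, Δdeposits = −65B.
Δrequired reserves = 20% × −65B = −13B.
Δexcess reserves = Δreserves − Δrequired = −47B − (−13B) = -34 billion.

-34 billion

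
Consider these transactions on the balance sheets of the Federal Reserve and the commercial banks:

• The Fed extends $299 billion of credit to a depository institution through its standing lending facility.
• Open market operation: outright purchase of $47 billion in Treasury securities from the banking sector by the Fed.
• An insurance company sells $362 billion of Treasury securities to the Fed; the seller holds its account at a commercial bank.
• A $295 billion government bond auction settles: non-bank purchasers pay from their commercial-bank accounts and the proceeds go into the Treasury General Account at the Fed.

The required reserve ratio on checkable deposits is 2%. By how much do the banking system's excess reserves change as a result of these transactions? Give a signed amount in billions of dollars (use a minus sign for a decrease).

+$411.66 billion

Discount-window loan $299 billion: reserves +$299B, deposits 0.
OMO purchase (from banks) $47 billion: reserves +$47B, deposits 0.
Asset purchase (from non-banks) $362 billion: reserves +$362B, deposits +$362B.
Government account inflow $295 billion: reserves −$295B, deposits −$295B.
Totals: Δreserves = +$413B, Δdeposits = +$67B.
Δrequired reserves = 2% × +$67B = +$1.34B.
Δexcess reserves = Δreserves − Δrequired = +$413B − (+$1.34B) = +$411.66 billion.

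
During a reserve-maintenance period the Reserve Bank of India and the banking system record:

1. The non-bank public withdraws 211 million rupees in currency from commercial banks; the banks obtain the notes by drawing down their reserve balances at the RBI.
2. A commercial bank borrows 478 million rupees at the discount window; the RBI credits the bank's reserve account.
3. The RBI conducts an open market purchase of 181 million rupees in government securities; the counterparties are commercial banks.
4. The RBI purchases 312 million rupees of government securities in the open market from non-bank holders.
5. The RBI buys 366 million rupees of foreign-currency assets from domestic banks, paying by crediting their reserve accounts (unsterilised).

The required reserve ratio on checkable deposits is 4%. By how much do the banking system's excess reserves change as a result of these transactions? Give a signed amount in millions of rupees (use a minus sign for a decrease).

+1121.96 million

Currency withdrawal 211 million rupees: reserves −211M, deposits −211M.
Discount-window loan 478 million rupees: reserves +478M, deposits 0.
OMO purchase (from banks) 181 million rupees: reserves +181M, deposits 0.
Asset purchase (from non-banks) 312 million rupees: reserves +312M, deposits +312M.
FX purchase 366 million rupees: reserves +366M, deposits 0.
Totals: Δreserves = +1126M, Δdeposits = +101M.
Δrequired reserves = 4% × +101M = +4.04M.
Δexcess reserves = Δreserves − Δrequired = +1126M − (+4.04M) = +1121.96 million.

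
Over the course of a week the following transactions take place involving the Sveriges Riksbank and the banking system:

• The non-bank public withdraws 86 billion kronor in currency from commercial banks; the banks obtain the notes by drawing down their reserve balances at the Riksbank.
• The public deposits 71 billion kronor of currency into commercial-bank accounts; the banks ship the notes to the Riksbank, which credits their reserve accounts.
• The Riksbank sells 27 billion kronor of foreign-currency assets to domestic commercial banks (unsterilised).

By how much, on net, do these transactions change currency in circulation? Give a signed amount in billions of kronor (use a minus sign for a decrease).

+15 billion

Currency withdrawal 86 billion kronor: notes leave the central bank → +86B.
Currency deposit 71 billion kronor: notes return to the central bank → −71B.
FX sale 27 billion kronor: no currency enters or leaves circulation → 0.
Net: 86 − 71 + 0 = +15 billion.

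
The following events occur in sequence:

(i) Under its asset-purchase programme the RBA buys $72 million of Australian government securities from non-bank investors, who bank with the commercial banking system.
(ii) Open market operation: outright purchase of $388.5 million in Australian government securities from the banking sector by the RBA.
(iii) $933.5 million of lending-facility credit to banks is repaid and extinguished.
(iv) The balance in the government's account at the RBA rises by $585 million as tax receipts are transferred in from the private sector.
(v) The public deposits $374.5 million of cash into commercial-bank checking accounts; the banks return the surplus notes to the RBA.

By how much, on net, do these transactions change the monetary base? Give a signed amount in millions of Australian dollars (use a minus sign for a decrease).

Asset purchase (from non-banks) $72 million: RBA balance sheet expands → +$72M.
OMO purchase (from banks) $388.5 million: RBA balance sheet expands → +$388.5M.
Discount-window repayment $933.5 million: RBA balance sheet contracts → −$933.5M.
Government account inflow $585 million: reserves shift to a non-base liability → −$585M.
Currency deposit $374.5 million: just a shift between currency and reserves — both are base money → 0.
Net: 72 + 388.5 − 933.5 − 585 + 0 = -$1058 million.

-$1058 million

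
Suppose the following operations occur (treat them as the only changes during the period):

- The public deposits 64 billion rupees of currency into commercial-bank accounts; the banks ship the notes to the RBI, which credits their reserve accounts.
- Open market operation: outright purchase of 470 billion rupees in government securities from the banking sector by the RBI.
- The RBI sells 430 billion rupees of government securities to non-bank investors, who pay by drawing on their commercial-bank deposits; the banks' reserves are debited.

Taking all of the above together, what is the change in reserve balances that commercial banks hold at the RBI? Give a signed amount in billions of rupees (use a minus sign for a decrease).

RBI balance sheet:
  Assets:      Securities +40B
  Liabilities: Bank reserves +104B, Currency in circulation −64B
Commercial banking system:
  Assets:      Reserves at CB +104B, Securities −470B
  Liabilities: Checkable deposits −366B
So the change in reserve balances that commercial banks hold at the RBI is +104 billion.

+104 billion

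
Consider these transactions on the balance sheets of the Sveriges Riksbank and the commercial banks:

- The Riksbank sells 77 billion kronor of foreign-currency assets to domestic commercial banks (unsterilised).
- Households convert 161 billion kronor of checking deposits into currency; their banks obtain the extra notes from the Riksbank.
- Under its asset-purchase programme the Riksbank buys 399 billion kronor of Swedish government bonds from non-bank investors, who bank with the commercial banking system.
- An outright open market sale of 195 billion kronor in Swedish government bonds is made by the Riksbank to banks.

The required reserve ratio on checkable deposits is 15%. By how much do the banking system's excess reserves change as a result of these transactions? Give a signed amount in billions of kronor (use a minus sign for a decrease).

FX sale 77 billion kronor: reserves −77B, deposits 0.
Currency withdrawal 161 billion kronor: reserves −161B, deposits −161B.
Asset purchase (from non-banks) 399 billion kronor: reserves +399B, deposits +399B.
OMO sale (to banks) 195 billion kronor: reserves −195B, deposits 0.
Totals: Δreserves = −34B, Δdeposits = +238B.
Δrequired reserves = 15% × +238B = +35.7B.
Δexcess reserves = Δreserves − Δrequired = −34B − (+35.7B) = -69.7 billion.

-69.7 billion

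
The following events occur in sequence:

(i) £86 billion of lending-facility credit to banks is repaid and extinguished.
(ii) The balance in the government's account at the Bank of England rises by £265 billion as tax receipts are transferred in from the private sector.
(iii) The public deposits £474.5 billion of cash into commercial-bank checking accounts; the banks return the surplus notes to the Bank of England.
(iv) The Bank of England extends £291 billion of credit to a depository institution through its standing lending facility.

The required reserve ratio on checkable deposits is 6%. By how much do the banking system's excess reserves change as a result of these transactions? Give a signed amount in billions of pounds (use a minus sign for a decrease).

+£401.93 billion

Discount-window repayment £86 billion: reserves −£86B, deposits 0.
Government account inflow £265 billion: reserves −£265B, deposits −£265B.
Currency deposit £474.5 billion: reserves +£474.5B, deposits +£474.5B.
Discount-window loan £291 billion: reserves +£291B, deposits 0.
Totals: Δreserves = +£414.5B, Δdeposits = +£209.5B.
Δrequired reserves = 6% × +£209.5B = +£12.57B.
Δexcess reserves = Δreserves − Δrequired = +£414.5B − (+£12.57B) = +£401.93 billion.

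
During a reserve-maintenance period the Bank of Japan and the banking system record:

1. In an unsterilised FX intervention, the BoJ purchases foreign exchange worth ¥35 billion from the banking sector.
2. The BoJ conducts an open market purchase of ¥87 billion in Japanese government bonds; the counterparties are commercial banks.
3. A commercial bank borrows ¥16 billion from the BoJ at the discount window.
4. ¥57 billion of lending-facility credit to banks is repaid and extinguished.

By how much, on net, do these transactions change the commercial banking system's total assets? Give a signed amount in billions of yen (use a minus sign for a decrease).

-¥41 billion

BoJ balance sheet:
  Assets:      Securities +¥87B, Loans to banks −¥41B, Foreign assets +¥35B
  Liabilities: Bank reserves +¥81B
Commercial banking system:
  Assets:      Reserves at CB +¥81B, Securities −¥87B, Foreign assets −¥35B
  Liabilities: Borrowings from CB −¥41B
Change in total bank assets = -¥41 billion.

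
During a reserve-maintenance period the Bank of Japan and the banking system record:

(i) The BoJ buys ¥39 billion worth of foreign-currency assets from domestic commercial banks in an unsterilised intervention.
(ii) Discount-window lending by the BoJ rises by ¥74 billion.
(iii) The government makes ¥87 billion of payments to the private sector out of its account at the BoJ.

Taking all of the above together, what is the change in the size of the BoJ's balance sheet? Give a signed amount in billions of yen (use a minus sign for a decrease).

+¥113 billion

BoJ balance sheet:
  Assets:      Loans to banks +¥74B, Foreign assets +¥39B
  Liabilities: Bank reserves +¥200B, Government deposits −¥87B
Change in total BoJ assets = +¥113 billion.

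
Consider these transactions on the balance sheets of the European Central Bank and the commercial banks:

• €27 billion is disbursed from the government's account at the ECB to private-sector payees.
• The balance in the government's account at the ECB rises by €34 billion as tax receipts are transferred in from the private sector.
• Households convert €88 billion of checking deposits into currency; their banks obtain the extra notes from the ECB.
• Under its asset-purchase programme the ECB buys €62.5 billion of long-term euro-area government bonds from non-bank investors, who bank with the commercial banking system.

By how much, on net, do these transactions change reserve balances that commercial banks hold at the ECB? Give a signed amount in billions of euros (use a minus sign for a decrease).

Government spending €27 billion: government payments flow into bank reserve accounts → +€27B.
Government account inflow €34 billion: funds move from bank reserves into the government account → −€34B.
Currency withdrawal €88 billion: banks swap reserves for currency → −€88B.
Asset purchase (from non-banks) €62.5 billion: the ECB pays by crediting reserve accounts → +€62.5B.
Net: 27 − 34 − 88 + 62.5 = -€32.5 billion.

-€32.5 billion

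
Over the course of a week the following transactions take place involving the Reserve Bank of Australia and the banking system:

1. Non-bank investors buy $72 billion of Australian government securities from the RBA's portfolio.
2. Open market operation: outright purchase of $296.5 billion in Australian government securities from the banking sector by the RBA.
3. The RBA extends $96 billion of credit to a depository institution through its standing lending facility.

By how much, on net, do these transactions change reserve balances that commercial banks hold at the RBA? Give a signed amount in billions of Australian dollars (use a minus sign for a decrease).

+$320.5 billion

RBA balance sheet:
  Assets:      Securities +$224.5B, Loans to banks +$96B
  Liabilities: Bank reserves +$320.5B
Commercial banking system:
  Assets:      Reserves at CB +$320.5B, Securities −$296.5B
  Liabilities: Checkable deposits −$72B, Borrowings from CB +$96B
So the change in reserve balances that commercial banks hold at the RBA is +$320.5 billion.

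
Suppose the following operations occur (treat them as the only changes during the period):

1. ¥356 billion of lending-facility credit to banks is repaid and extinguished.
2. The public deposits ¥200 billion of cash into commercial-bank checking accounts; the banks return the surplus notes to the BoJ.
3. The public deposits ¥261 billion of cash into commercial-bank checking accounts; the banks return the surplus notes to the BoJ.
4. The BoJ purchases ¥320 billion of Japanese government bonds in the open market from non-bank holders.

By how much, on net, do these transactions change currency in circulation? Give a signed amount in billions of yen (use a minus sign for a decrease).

BoJ balance sheet:
  Assets:      Securities +¥320B, Loans to banks −¥356B
  Liabilities: Bank reserves +¥425B, Currency in circulation −¥461B
Commercial banking system:
  Assets:      Reserves at CB +¥425B
  Liabilities: Checkable deposits +¥781B, Borrowings from CB −¥356B
So the change in currency in circulation is -¥461 billion.

-¥461 billion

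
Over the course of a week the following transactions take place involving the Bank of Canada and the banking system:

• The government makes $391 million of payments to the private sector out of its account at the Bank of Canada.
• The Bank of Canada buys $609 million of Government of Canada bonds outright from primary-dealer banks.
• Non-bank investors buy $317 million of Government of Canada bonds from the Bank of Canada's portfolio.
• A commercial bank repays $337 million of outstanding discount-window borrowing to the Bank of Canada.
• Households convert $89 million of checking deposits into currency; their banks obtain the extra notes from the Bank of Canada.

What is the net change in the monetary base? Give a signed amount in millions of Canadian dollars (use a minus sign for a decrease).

+$346 million

Government spending $391 million: a non-base liability converts back to reserves → +$391M.
OMO purchase (from banks) $609 million: Bank of Canada balance sheet expands → +$609M.
Asset sale (to non-banks) $317 million: Bank of Canada balance sheet contracts → −$317M.
Discount-window repayment $337 million: Bank of Canada balance sheet contracts → −$337M.
Currency withdrawal $89 million: just a shift between currency and reserves — both are base money → 0.
Net: 391 + 609 − 317 − 337 + 0 = +$346 million.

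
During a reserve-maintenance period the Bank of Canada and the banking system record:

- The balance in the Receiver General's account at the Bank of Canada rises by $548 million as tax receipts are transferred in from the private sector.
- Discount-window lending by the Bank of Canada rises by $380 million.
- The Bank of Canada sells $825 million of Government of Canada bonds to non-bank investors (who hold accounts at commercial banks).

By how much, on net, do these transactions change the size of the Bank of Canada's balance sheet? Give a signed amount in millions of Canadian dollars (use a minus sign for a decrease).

Bank of Canada balance sheet:
  Assets:      Securities −$825M, Loans to banks +$380M
  Liabilities: Bank reserves −$993M, Government deposits +$548M
Change in total Bank of Canada assets = -$445 million.

-$445 million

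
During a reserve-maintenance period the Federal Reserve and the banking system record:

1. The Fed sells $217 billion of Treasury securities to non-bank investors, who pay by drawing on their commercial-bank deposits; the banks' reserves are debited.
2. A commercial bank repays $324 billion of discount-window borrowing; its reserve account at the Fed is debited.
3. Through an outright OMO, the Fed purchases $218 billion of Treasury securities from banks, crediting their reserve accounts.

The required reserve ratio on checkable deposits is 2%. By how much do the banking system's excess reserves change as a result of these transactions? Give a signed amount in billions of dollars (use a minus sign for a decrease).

-$318.66 billion

Asset sale (to non-banks) $217 billion: reserves −$217B, deposits −$217B.
Discount-window repayment $324 billion: reserves −$324B, deposits 0.
OMO purchase (from banks) $218 billion: reserves +$218B, deposits 0.
Totals: Δreserves = −$323B, Δdeposits = −$217B.
Δrequired reserves = 2% × −$217B = −$4.34B.
Δexcess reserves = Δreserves − Δrequired = −$323B − (−$4.34B) = -$318.66 billion.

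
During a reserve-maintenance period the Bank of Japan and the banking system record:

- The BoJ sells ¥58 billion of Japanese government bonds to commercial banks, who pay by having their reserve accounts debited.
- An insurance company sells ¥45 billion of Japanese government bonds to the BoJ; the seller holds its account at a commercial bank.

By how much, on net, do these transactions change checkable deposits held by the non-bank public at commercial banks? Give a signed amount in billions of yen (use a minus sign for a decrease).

OMO sale (to banks) ¥58 billion: the counterparty is a bank, so public deposits are unchanged → 0.
Asset purchase (from non-banks) ¥45 billion: non-bank counterparties' bank balances rise → +¥45B.
Net: 0 + 45 = +¥45 billion.

+¥45 billion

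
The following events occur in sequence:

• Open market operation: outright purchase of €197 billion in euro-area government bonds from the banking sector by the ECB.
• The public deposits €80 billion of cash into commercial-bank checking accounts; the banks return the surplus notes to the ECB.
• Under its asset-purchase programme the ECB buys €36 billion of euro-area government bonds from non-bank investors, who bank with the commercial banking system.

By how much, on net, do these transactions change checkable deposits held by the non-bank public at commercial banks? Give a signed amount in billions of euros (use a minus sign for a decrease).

+€116 billion

ECB balance sheet:
  Assets:      Securities +€233B
  Liabilities: Bank reserves +€313B, Currency in circulation −€80B
Commercial banking system:
  Assets:      Reserves at CB +€313B, Securities −€197B
  Liabilities: Checkable deposits +€116B
So the change in checkable deposits held by the non-bank public at commercial banks is +€116 billion.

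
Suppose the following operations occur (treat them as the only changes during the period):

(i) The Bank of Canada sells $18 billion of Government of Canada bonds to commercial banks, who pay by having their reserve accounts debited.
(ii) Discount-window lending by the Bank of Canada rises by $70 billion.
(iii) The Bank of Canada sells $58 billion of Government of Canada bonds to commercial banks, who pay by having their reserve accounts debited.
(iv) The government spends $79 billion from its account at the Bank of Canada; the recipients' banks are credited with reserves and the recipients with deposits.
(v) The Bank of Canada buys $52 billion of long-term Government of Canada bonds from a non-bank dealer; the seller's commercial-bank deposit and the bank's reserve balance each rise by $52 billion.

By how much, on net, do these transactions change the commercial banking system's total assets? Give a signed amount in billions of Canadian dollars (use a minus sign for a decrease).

Bank of Canada balance sheet:
  Assets:      Securities −$24B, Loans to banks +$70B
  Liabilities: Bank reserves +$125B, Government deposits −$79B
Commercial banking system:
  Assets:      Reserves at CB +$125B, Securities +$76B
  Liabilities: Checkable deposits +$131B, Borrowings from CB +$70B
Change in total bank assets = +$201 billion.

+$201 billion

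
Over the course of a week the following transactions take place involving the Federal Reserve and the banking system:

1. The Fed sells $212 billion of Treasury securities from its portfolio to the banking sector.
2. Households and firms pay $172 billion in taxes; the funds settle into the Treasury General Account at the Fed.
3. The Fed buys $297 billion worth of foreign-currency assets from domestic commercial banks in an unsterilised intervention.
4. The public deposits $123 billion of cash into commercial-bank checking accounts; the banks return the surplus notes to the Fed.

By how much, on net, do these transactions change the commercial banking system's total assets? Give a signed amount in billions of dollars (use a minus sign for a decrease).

-$49 billion

OMO sale (to banks) $212 billion: just an asset swap on bank balance sheets → 0.
Government account inflow $172 billion: bank balance sheets shrink → −$172B.
FX purchase $297 billion: just an asset swap on bank balance sheets → 0.
Currency deposit $123 billion: bank balance sheets expand → +$123B.
Net: 0 − 172 + 0 + 123 = -$49 billion.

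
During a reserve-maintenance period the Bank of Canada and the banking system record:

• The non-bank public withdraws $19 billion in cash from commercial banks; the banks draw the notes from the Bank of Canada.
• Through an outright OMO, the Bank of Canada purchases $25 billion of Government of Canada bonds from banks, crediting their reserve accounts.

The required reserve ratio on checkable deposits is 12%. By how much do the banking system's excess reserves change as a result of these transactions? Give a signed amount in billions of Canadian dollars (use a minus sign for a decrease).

+$8.28 billion

Currency withdrawal $19 billion: reserves −$19B, deposits −$19B.
OMO purchase (from banks) $25 billion: reserves +$25B, deposits 0.
Totals: Δreserves = +$6B, Δdeposits = −$19B.
Δrequired reserves = 12% × −$19B = −$2.28B.
Δexcess reserves = Δreserves − Δrequired = +$6B − (−$2.28B) = +$8.28 billion.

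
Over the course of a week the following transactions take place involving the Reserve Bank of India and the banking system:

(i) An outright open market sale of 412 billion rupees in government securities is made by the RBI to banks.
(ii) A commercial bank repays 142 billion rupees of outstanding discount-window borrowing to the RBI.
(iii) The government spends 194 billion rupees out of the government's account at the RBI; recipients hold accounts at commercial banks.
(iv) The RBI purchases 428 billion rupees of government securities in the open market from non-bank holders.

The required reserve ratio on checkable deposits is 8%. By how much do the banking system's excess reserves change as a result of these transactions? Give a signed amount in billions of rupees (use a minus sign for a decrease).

OMO sale (to banks) 412 billion rupees: reserves −412B, deposits 0.
Discount-window repayment 142 billion rupees: reserves −142B, deposits 0.
Government spending 194 billion rupees: reserves +194B, deposits +194B.
Asset purchase (from non-banks) 428 billion rupees: reserves +428B, deposits +428B.
Totals: Δreserves = +68B, Δdeposits = +622B.
Δrequired reserves = 8% × +622B = +49.76B.
Δexcess reserves = Δreserves − Δrequired = +68B − (+49.76B) = +18.24 billion.

+18.24 billion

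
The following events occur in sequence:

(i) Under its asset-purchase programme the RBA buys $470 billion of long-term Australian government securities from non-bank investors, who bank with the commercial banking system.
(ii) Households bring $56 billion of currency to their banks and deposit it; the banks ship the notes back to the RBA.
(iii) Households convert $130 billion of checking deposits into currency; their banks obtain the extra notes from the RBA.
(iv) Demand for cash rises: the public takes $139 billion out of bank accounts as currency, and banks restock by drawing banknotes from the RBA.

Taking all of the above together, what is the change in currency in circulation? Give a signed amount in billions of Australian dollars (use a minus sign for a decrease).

+$213 billion

Asset purchase (from non-banks) $470 billion: no currency enters or leaves circulation → 0.
Currency deposit $56 billion: notes return to the central bank → −$56B.
Currency withdrawal $130 billion: notes leave the central bank → +$130B.
Currency withdrawal $139 billion: notes leave the central bank → +$139B.
Net: 0 − 56 + 130 + 139 = +$213 billion.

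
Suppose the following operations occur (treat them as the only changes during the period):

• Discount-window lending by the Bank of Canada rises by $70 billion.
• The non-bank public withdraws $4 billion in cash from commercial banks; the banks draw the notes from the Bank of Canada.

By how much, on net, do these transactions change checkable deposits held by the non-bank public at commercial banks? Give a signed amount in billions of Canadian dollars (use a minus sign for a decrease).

-$4 billion

Bank of Canada balance sheet:
  Assets:      Loans to banks +$70B
  Liabilities: Bank reserves +$66B, Currency in circulation +$4B
Commercial banking system:
  Assets:      Reserves at CB +$66B
  Liabilities: Checkable deposits −$4B, Borrowings from CB +$70B
So the change in checkable deposits held by the non-bank public at commercial banks is -$4 billion.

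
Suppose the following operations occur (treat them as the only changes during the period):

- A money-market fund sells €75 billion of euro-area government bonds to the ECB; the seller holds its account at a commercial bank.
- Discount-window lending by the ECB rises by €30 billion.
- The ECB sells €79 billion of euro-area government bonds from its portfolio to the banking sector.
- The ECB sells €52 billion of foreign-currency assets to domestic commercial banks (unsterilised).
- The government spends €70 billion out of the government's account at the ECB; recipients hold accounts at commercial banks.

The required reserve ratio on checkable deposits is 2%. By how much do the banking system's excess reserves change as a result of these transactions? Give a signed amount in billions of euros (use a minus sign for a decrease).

Asset purchase (from non-banks) €75 billion: reserves +€75B, deposits +€75B.
Discount-window loan €30 billion: reserves +€30B, deposits 0.
OMO sale (to banks) €79 billion: reserves −€79B, deposits 0.
FX sale €52 billion: reserves −€52B, deposits 0.
Government spending €70 billion: reserves +€70B, deposits +€70B.
Totals: Δreserves = +€44B, Δdeposits = +€145B.
Δrequired reserves = 2% × +€145B = +€2.9B.
Δexcess reserves = Δreserves − Δrequired = +€44B − (+€2.9B) = +€41.1 billion.

+€41.1 billion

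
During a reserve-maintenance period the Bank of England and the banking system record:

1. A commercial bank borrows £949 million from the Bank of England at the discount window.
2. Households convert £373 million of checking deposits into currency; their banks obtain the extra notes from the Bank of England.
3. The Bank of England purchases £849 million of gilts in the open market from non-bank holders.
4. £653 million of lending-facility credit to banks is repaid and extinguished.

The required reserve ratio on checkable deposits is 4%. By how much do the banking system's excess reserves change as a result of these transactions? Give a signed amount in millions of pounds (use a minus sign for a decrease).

Discount-window loan £949 million: reserves +£949M, deposits 0.
Currency withdrawal £373 million: reserves −£373M, deposits −£373M.
Asset purchase (from non-banks) £849 million: reserves +£849M, deposits +£849M.
Discount-window repayment £653 million: reserves −£653M, deposits 0.
Totals: Δreserves = +£772M, Δdeposits = +£476M.
Δrequired reserves = 4% × +£476M = +£19.04M.
Δexcess reserves = Δreserves − Δrequired = +£772M − (+£19.04M) = +£752.96 million.

+£752.96 million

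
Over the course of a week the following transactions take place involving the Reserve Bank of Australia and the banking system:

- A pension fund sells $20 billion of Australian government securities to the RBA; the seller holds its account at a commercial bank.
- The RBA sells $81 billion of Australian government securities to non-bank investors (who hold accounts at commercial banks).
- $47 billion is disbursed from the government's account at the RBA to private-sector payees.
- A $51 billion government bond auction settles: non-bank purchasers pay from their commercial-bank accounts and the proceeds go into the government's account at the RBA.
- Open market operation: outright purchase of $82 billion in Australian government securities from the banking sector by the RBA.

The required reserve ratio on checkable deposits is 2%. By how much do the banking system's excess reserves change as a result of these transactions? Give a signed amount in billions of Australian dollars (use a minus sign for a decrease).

+$18.3 billion

Asset purchase (from non-banks) $20 billion: reserves +$20B, deposits +$20B.
Asset sale (to non-banks) $81 billion: reserves −$81B, deposits −$81B.
Government spending $47 billion: reserves +$47B, deposits +$47B.
Government account inflow $51 billion: reserves −$51B, deposits −$51B.
OMO purchase (from banks) $82 billion: reserves +$82B, deposits 0.
Totals: Δreserves = +$17B, Δdeposits = −$65B.
Δrequired reserves = 2% × −$65B = −$1.3B.
Δexcess reserves = Δreserves − Δrequired = +$17B − (−$1.3B) = +$18.3 billion.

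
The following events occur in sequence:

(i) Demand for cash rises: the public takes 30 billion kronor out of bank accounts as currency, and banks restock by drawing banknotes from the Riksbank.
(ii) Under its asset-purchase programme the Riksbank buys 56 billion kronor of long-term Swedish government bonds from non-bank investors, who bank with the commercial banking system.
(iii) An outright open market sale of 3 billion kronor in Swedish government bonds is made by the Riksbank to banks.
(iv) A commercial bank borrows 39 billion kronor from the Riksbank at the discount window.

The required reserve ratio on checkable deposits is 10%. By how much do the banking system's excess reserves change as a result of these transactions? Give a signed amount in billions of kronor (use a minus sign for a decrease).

Currency withdrawal 30 billion kronor: reserves −30B, deposits −30B.
Asset purchase (from non-banks) 56 billion kronor: reserves +56B, deposits +56B.
OMO sale (to banks) 3 billion kronor: reserves −3B, deposits 0.
Discount-window loan 39 billion kronor: reserves +39B, deposits 0.
Totals: Δreserves = +62B, Δdeposits = +26B.
Δrequired reserves = 10% × +26B = +2.6B.
Δexcess reserves = Δreserves − Δrequired = +62B − (+2.6B) = +59.4 billion.

+59.4 billion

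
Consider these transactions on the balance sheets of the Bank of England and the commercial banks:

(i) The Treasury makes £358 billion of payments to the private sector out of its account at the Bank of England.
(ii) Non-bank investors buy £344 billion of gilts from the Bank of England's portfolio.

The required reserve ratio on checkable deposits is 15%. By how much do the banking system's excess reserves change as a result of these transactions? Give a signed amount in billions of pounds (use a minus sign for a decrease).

+£11.9 billion

Government spending £358 billion: reserves +£358B, deposits +£358B.
Asset sale (to non-banks) £344 billion: reserves −£344B, deposits −£344B.
Totals: Δreserves = +£14B, Δdeposits = +£14B.
Δrequired reserves = 15% × +£14B = +£2.1B.
Δexcess reserves = Δreserves − Δrequired = +£14B − (+£2.1B) = +£11.9 billion.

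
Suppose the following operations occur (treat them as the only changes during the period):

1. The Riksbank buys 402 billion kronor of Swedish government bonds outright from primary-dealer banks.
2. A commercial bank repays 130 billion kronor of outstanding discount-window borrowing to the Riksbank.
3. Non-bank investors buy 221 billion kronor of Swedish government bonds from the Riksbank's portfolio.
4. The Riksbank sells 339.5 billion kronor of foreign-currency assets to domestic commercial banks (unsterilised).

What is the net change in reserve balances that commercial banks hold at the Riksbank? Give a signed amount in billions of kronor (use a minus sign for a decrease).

-288.5 billion

OMO purchase (from banks) 402 billion kronor: the Riksbank pays by crediting reserve accounts → +402B.
Discount-window repayment 130 billion kronor: repayment is debited from reserves → −130B.
Asset sale (to non-banks) 221 billion kronor: the non-bank buyers' banks settle from reserves → −221B.
FX sale 339.5 billion kronor: the buying banks pay out of their reserve balances → −339.5B.
Net: 402 − 130 − 221 − 339.5 = -288.5 billion.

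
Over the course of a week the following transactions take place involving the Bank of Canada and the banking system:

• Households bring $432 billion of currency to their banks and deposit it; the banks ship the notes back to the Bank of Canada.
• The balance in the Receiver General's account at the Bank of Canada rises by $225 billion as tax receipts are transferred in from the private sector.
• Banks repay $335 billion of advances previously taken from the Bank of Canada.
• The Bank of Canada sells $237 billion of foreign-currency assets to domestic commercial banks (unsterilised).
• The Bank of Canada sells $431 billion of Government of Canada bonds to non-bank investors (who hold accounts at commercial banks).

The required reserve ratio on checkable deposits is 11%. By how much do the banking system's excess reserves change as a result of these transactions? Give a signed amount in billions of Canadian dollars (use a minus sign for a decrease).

Currency deposit $432 billion: reserves +$432B, deposits +$432B.
Government account inflow $225 billion: reserves −$225B, deposits −$225B.
Discount-window repayment $335 billion: reserves −$335B, deposits 0.
FX sale $237 billion: reserves −$237B, deposits 0.
Asset sale (to non-banks) $431 billion: reserves −$431B, deposits −$431B.
Totals: Δreserves = −$796B, Δdeposits = −$224B.
Δrequired reserves = 11% × −$224B = −$24.64B.
Δexcess reserves = Δreserves − Δrequired = −$796B − (−$24.64B) = -$771.36 billion.

-$771.36 billion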